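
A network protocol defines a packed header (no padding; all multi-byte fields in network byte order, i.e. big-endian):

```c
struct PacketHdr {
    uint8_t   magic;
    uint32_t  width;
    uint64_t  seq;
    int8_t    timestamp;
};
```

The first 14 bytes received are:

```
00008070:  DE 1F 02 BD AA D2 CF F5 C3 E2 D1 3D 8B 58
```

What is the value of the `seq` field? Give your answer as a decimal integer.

`seq` follows `magic` (1 B), `width` (4 B), so it starts at offset 1 + 4 = 5 and occupies 8 bytes.
Bytes at offsets 5..12: D2 CF F5 C3 E2 D1 3D 8B.
Big-endian stores the most-significant byte at the lowest address.
The bytes are already most-significant first: 0xD2CFF5C3E2D13D8B.
0xD2CFF5C3E2D13D8B = 15190630289816763787.

15190630289816763787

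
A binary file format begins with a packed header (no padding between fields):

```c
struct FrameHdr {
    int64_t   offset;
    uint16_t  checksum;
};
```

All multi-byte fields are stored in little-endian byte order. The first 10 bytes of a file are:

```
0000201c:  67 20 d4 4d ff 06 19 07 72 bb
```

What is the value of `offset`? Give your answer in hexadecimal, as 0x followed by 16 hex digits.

0x071906FF4DD42067

`offset` is the first field, at byte offset 0, occupying 8 bytes.
Bytes at offsets 0..7: 67 20 D4 4D FF 06 19 07.
Little-endian stores the least-significant byte at the lowest address.
Reassemble most-significant byte first: 07 19 06 FF 4D D4 20 67 → 0x071906FF4DD42067.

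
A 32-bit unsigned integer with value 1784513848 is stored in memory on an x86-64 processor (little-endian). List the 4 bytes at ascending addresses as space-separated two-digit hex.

1784513848 in hexadecimal, padded to 32 bits, is 0x6A5D8538.
Split into bytes (most-significant first): 6A 5D 85 38.
In little-endian order the low byte comes first in memory.
So at ascending addresses the bytes are 38 85 5D 6A.

38 85 5D 6A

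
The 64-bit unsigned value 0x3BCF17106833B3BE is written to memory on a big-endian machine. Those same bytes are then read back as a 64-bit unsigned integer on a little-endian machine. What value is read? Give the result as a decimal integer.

13741383410077126459

Stored big-endian, the bytes at ascending addresses are 3B CF 17 10 68 33 B3 BE.
Read back as little-endian, the first byte is least significant, giving 0xBEB333681017CF3B.
0xBEB333681017CF3B = 13741383410077126459.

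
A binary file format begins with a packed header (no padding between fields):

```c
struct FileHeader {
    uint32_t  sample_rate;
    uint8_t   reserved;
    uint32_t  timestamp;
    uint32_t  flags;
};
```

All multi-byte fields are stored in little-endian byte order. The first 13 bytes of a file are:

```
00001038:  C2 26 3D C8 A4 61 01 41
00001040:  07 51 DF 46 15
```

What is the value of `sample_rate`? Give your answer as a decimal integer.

3359450818

`sample_rate` is the first field, at byte offset 0, occupying 4 bytes.
Bytes at offsets 0..3: C2 26 3D C8.
In little-endian order the low byte comes first in memory.
Reassemble most-significant byte first: C8 3D 26 C2 → 0xC83D26C2.
0xC83D26C2 = 3359450818.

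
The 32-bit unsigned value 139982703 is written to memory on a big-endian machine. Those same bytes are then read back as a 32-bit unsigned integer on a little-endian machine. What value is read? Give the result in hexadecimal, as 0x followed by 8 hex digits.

0x6FF75708

139982703 in 32-bit hexadecimal is 0x0857F76F.
Stored big-endian, the bytes at ascending addresses are 08 57 F7 6F.
Read back as little-endian, the first byte is least significant, giving 0x6FF75708.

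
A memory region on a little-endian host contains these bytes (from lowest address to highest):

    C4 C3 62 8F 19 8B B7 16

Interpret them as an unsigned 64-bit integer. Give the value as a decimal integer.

Little-endian: lowest address holds the least-significant byte.
Reassemble most-significant byte first: 16 B7 8B 19 8F 62 C3 C4 → 0x16B78B198F62C3C4.
0x16B78B198F62C3C4 = 1636929931468522436.

1636929931468522436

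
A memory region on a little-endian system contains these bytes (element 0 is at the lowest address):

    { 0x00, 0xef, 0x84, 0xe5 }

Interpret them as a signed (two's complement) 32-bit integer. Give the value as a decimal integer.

-444272896

Little-endian: lowest address holds the least-significant byte.
Reassemble most-significant byte first: E5 84 EF 00 → 0xE584EF00.
Top bit is set, so as a signed 32-bit value this is 0xE584EF00 − 2^32 = -444272896.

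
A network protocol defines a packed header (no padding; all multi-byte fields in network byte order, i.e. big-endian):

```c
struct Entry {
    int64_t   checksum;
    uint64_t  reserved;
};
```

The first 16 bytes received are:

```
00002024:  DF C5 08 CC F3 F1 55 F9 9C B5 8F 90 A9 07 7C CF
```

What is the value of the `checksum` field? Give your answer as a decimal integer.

-2322440356480592391

`checksum` is the first field, at byte offset 0, occupying 8 bytes.
Bytes at offsets 0..7: DF C5 08 CC F3 F1 55 F9.
Big-endian stores the most-significant byte at the lowest address.
The bytes are already most-significant first: 0xDFC508CCF3F155F9.
Top bit is set, so as a signed 64-bit value this is 0xDFC508CCF3F155F9 − 2^64 = -2322440356480592391.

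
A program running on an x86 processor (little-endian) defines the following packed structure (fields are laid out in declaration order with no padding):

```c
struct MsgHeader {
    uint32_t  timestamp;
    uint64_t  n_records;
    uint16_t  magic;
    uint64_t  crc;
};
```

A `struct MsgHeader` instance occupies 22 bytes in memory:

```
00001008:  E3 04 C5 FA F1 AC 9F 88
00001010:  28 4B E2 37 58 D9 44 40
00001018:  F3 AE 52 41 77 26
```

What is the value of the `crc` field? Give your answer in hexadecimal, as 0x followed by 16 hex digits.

`crc` follows `timestamp` (4 B), `n_records` (8 B), `magic` (2 B), so it starts at offset 4 + 8 + 2 = 14 and occupies 8 bytes.
Bytes at offsets 14..21: 44 40 F3 AE 52 41 77 26.
Little-endian: lowest address holds the least-significant byte.
Reassemble most-significant byte first: 26 77 41 52 AE F3 40 44 → 0x26774152AEF34044.

0x26774152AEF34044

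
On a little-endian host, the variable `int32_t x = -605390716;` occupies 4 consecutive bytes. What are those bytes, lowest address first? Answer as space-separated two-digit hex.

Two's complement of -605390716 in 32 bits: 605390716 = 0x2415877C; invert → 0xDBEA7883; add 1 → 0xDBEA7884.
Split into bytes (most-significant first): DB EA 78 84.
Little-endian stores the least-significant byte at the lowest address.
So at ascending addresses the bytes are 84 78 EA DB.

84 78 EA DB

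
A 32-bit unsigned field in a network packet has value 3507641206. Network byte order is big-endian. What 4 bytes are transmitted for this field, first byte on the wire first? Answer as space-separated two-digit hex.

3507641206 in hexadecimal, padded to 32 bits, is 0xD1125B76.
Split into bytes (most-significant first): D1 12 5B 76.
Big-endian stores the most-significant byte at the lowest address.
So the memory order matches the most-significant-first order: D1 12 5B 76.

D1 12 5B 76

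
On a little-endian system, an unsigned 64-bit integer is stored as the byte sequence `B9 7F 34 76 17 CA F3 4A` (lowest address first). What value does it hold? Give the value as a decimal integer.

5400882580263567289

In little-endian order the low byte comes first in memory.
Reassemble most-significant byte first: 4A F3 CA 17 76 34 7F B9 → 0x4AF3CA1776347FB9.
0x4AF3CA1776347FB9 = 5400882580263567289.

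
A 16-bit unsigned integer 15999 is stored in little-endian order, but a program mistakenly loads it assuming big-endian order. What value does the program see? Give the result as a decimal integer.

15999 in 16-bit hexadecimal is 0x3E7F.
Stored little-endian, the bytes at ascending addresses are 7F 3E.
Read back as big-endian, the last byte is least significant, giving 0x7F3E.
0x7F3E = 32574.

32574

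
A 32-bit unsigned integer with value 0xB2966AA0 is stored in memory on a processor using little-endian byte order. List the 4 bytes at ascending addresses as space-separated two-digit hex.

Split into bytes (most-significant first): B2 96 6A A0.
Little-endian stores the least-significant byte at the lowest address.
So at ascending addresses the bytes are A0 6A 96 B2.

A0 6A 96 B2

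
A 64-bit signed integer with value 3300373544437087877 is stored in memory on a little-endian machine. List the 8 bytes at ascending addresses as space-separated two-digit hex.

3300373544437087877 in hexadecimal, padded to 64 bits, is 0x2DCD4840A644FE85.
Split into bytes (most-significant first): 2D CD 48 40 A6 44 FE 85.
In little-endian order the low byte comes first in memory.
So at ascending addresses the bytes are 85 FE 44 A6 40 48 CD 2D.

85 FE 44 A6 40 48 CD 2D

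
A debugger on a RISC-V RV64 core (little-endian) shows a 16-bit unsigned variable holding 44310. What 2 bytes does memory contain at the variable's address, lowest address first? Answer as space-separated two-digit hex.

44310 in hexadecimal, padded to 16 bits, is 0xAD16.
Split into bytes (most-significant first): AD 16.
Little-endian stores the least-significant byte at the lowest address.
So at ascending addresses the bytes are 16 AD.

16 AD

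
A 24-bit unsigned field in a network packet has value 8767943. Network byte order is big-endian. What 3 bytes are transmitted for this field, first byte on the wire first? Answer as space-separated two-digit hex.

85 C9 C7

8767943 in hexadecimal, padded to 24 bits, is 0x85C9C7.
Split into bytes (most-significant first): 85 C9 C7.
Big-endian stores the most-significant byte at the lowest address.
So the memory order matches the most-significant-first order: 85 C9 C7.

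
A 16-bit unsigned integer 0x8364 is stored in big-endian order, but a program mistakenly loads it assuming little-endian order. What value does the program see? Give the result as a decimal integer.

25731

Stored big-endian, the bytes at ascending addresses are 83 64.
Read back as little-endian, the first byte is least significant, giving 0x6483.
0x6483 = 25731.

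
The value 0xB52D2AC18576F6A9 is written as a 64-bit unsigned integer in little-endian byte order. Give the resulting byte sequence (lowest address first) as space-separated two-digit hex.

A9 F6 76 85 C1 2A 2D B5

Split into bytes (most-significant first): B5 2D 2A C1 85 76 F6 A9.
Little-endian stores the least-significant byte at the lowest address.
So at ascending addresses the bytes are A9 F6 76 85 C1 2A 2D B5.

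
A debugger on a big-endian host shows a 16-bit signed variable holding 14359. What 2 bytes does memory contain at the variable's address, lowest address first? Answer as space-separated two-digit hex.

14359 in hexadecimal, padded to 16 bits, is 0x3817.
Split into bytes (most-significant first): 38 17.
Big-endian: lowest address holds the most-significant byte.
So the memory order matches the most-significant-first order: 38 17.

38 17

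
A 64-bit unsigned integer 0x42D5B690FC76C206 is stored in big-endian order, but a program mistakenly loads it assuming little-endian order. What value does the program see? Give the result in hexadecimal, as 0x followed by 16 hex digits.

0x06C276FC90B6D542

Stored big-endian, the bytes at ascending addresses are 42 D5 B6 90 FC 76 C2 06.
Read back as little-endian, the first byte is least significant, giving 0x06C276FC90B6D542.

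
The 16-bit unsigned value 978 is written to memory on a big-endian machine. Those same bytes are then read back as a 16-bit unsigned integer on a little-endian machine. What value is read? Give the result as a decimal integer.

53763

978 in 16-bit hexadecimal is 0x03D2.
Stored big-endian, the bytes at ascending addresses are 03 D2.
Read back as little-endian, the first byte is least significant, giving 0xD203.
0xD203 = 53763.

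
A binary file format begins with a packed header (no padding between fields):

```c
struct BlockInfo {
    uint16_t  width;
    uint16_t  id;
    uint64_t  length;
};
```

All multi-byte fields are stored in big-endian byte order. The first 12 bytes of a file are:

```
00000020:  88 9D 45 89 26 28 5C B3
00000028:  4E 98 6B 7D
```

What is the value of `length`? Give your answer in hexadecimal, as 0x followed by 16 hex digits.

0x26285CB34E986B7D

`length` follows `width` (2 B), `id` (2 B), so it starts at offset 2 + 2 = 4 and occupies 8 bytes.
Bytes at offsets 4..11: 26 28 5C B3 4E 98 6B 7D.
Big-endian stores the most-significant byte at the lowest address.
The bytes are already most-significant first: 0x26285CB34E986B7D.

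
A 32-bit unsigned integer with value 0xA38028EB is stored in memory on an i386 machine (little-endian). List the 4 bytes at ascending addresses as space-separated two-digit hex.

EB 28 80 A3

Split into bytes (most-significant first): A3 80 28 EB.
In little-endian order the low byte comes first in memory.
So at ascending addresses the bytes are EB 28 80 A3.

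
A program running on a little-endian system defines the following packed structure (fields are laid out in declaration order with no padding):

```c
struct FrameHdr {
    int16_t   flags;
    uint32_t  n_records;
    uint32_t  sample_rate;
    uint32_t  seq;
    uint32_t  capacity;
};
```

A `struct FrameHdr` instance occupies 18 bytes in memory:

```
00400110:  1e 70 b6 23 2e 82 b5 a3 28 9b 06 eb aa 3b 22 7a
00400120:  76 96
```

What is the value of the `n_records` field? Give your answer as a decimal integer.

`n_records` follows `flags` (2 bytes), so it starts at byte offset 2 and occupies 4 bytes.
Bytes at offsets 2..5: B6 23 2E 82.
Little-endian stores the least-significant byte at the lowest address.
Reassemble most-significant byte first: 82 2E 23 B6 → 0x822E23B6.
0x822E23B6 = 2184061878.

2184061878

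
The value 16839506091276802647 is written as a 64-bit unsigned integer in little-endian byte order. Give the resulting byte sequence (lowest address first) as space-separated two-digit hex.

16839506091276802647 in hexadecimal, padded to 64 bits, is 0xE9B1F1920B949A57.
Split into bytes (most-significant first): E9 B1 F1 92 0B 94 9A 57.
Little-endian: lowest address holds the least-significant byte.
So at ascending addresses the bytes are 57 9A 94 0B 92 F1 B1 E9.

57 9A 94 0B 92 F1 B1 E9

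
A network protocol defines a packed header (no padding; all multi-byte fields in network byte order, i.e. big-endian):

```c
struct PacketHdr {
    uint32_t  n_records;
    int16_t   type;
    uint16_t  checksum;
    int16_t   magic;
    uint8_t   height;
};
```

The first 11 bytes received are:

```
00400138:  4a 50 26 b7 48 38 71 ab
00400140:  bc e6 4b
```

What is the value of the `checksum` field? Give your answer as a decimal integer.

`checksum` follows `n_records` (4 B), `type` (2 B), so it starts at offset 4 + 2 = 6 and occupies 2 bytes.
Bytes at offsets 6..7: 71 AB.
In big-endian order the high byte comes first in memory.
The bytes are already most-significant first: 0x71AB.
0x71AB = 29099.

29099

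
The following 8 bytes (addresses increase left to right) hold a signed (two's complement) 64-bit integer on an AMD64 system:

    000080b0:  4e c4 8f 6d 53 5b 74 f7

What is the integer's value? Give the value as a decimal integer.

In little-endian order the low byte comes first in memory.
Reassemble most-significant byte first: F7 74 5B 53 6D 8F C4 4E → 0xF7745B536D8FC44E.
Top bit is set, so as a signed 64-bit value this is 0xF7745B536D8FC44E − 2^64 = -615766835164363698.

-615766835164363698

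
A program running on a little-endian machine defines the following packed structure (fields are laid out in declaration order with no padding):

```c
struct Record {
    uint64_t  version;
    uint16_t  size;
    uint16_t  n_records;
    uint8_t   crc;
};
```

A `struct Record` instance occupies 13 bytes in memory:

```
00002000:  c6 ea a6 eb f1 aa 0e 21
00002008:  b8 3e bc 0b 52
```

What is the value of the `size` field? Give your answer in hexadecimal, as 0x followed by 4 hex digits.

`size` follows `version` (8 bytes), so it starts at byte offset 8 and occupies 2 bytes.
Bytes at offsets 8..9: B8 3E.
Little-endian: lowest address holds the least-significant byte.
Reassemble most-significant byte first: 3E B8 → 0x3EB8.

0x3EB8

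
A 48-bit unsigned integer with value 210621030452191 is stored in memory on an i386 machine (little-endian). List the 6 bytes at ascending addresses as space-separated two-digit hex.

210621030452191 in hexadecimal, padded to 48 bits, is 0xBF8F07B3CBDF.
Split into bytes (most-significant first): BF 8F 07 B3 CB DF.
Little-endian: lowest address holds the least-significant byte.
So at ascending addresses the bytes are DF CB B3 07 8F BF.

DF CB B3 07 8F BF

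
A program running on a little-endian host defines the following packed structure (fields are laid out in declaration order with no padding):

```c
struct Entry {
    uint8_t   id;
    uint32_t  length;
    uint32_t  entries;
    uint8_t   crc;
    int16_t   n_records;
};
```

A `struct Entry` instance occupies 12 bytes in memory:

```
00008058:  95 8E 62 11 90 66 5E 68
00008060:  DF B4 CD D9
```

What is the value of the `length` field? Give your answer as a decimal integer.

`length` follows `id` (1 byte), so it starts at byte offset 1 and occupies 4 bytes.
Bytes at offsets 1..4: 8E 62 11 90.
In little-endian order the low byte comes first in memory.
Reassemble most-significant byte first: 90 11 62 8E → 0x9011628E.
0x9011628E = 2417058446.

2417058446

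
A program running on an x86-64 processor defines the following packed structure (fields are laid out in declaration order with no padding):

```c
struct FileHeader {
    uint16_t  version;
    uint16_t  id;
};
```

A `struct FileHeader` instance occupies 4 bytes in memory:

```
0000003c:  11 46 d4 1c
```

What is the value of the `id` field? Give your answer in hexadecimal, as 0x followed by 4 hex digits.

0x1CD4

`id` follows `version` (2 bytes), so it starts at byte offset 2 and occupies 2 bytes.
Bytes at offsets 2..3: D4 1C.
Little-endian: lowest address holds the least-significant byte.
Reassemble most-significant byte first: 1C D4 → 0x1CD4.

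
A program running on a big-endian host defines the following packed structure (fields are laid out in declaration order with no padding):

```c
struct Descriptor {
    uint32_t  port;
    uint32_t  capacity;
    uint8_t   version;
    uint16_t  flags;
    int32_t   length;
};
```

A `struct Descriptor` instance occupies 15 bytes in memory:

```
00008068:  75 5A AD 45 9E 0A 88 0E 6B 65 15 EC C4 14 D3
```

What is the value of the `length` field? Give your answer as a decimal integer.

`length` follows `port` (4 B), `capacity` (4 B), `version` (1 B), `flags` (2 B), so it starts at offset 4 + 4 + 1 + 2 = 11 and occupies 4 bytes.
Bytes at offsets 11..14: EC C4 14 D3.
Big-endian: lowest address holds the most-significant byte.
The bytes are already most-significant first: 0xECC414D3.
Top bit is set, so as a signed 32-bit value this is 0xECC414D3 − 2^32 = -322693933.

-322693933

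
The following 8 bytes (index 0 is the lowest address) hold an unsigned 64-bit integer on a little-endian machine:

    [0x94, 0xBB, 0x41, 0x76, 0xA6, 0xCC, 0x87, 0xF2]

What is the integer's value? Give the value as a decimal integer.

17476161894355155860

Little-endian stores the least-significant byte at the lowest address.
Reassemble most-significant byte first: F2 87 CC A6 76 41 BB 94 → 0xF287CCA67641BB94.
0xF287CCA67641BB94 = 17476161894355155860.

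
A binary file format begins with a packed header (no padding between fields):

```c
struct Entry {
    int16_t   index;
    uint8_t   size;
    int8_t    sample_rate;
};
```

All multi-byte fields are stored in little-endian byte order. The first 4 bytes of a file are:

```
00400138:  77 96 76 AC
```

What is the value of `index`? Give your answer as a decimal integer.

-27017

`index` is the first field, at byte offset 0, occupying 2 bytes.
Bytes at offsets 0..1: 77 96.
Little-endian: lowest address holds the least-significant byte.
Reassemble most-significant byte first: 96 77 → 0x9677.
Top bit is set, so as a signed 16-bit value this is 0x9677 − 2^16 = -27017.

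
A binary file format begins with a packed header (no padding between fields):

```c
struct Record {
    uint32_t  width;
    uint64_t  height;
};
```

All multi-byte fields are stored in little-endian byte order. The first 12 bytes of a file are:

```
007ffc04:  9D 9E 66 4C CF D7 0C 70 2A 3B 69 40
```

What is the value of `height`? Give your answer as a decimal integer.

4641305944436561871

`height` follows `width` (4 bytes), so it starts at byte offset 4 and occupies 8 bytes.
Bytes at offsets 4..11: CF D7 0C 70 2A 3B 69 40.
Little-endian: lowest address holds the least-significant byte.
Reassemble most-significant byte first: 40 69 3B 2A 70 0C D7 CF → 0x40693B2A700CD7CF.
0x40693B2A700CD7CF = 4641305944436561871.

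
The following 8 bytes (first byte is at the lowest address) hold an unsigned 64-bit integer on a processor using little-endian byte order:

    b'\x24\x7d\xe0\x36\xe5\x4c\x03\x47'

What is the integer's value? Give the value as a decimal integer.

5117018148974918948

Little-endian stores the least-significant byte at the lowest address.
Reassemble most-significant byte first: 47 03 4C E5 36 E0 7D 24 → 0x47034CE536E07D24.
0x47034CE536E07D24 = 5117018148974918948.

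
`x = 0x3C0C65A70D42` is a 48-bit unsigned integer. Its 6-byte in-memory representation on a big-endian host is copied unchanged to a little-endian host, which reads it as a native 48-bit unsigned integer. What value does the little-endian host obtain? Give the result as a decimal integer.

Stored big-endian, the bytes at ascending addresses are 3C 0C 65 A7 0D 42.
Read back as little-endian, the first byte is least significant, giving 0x420DA7650C3C.
0x420DA7650C3C = 72626410425404.

72626410425404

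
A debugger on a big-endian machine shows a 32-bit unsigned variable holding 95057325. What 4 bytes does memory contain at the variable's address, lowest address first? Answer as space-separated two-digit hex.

05 AA 75 AD

95057325 in hexadecimal, padded to 32 bits, is 0x05AA75AD.
Split into bytes (most-significant first): 05 AA 75 AD.
Big-endian stores the most-significant byte at the lowest address.
So the memory order matches the most-significant-first order: 05 AA 75 AD.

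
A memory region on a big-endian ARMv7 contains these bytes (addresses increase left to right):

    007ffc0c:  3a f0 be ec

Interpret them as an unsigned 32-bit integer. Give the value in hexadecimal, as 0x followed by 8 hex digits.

In big-endian order the high byte comes first in memory.
The bytes are already most-significant first: 0x3AF0BEEC.

0x3AF0BEEC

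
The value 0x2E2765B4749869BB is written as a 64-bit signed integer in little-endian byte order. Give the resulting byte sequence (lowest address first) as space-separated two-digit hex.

BB 69 98 74 B4 65 27 2E

Split into bytes (most-significant first): 2E 27 65 B4 74 98 69 BB.
In little-endian order the low byte comes first in memory.
So at ascending addresses the bytes are BB 69 98 74 B4 65 27 2E.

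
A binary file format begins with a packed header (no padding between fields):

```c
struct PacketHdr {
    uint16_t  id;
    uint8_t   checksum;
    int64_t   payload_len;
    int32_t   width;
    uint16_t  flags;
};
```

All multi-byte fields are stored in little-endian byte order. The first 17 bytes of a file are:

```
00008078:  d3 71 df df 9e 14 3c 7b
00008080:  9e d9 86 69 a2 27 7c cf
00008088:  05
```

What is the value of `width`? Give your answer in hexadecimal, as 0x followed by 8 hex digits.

`width` follows `id` (2 B), `checksum` (1 B), `payload_len` (8 B), so it starts at offset 2 + 1 + 8 = 11 and occupies 4 bytes.
Bytes at offsets 11..14: 69 A2 27 7C.
Little-endian stores the least-significant byte at the lowest address.
Reassemble most-significant byte first: 7C 27 A2 69 → 0x7C27A269.

0x7C27A269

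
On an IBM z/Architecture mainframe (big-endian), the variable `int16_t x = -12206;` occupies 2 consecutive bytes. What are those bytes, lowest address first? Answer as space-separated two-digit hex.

Two's complement of -12206 in 16 bits: 12206 = 0x2FAE; invert → 0xD051; add 1 → 0xD052.
Split into bytes (most-significant first): D0 52.
In big-endian order the high byte comes first in memory.
So the memory order matches the most-significant-first order: D0 52.

D0 52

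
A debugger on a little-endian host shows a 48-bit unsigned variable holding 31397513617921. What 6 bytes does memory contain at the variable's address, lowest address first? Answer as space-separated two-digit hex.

01 62 A5 4D 8E 1C

31397513617921 in hexadecimal, padded to 48 bits, is 0x1C8E4DA56201.
Split into bytes (most-significant first): 1C 8E 4D A5 62 01.
Little-endian stores the least-significant byte at the lowest address.
So at ascending addresses the bytes are 01 62 A5 4D 8E 1C.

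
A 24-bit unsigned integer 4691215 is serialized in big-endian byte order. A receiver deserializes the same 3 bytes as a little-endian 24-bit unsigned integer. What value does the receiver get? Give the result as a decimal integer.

1021255

4691215 in 24-bit hexadecimal is 0x47950F.
Stored big-endian, the bytes at ascending addresses are 47 95 0F.
Read back as little-endian, the first byte is least significant, giving 0x0F9547.
0x0F9547 = 1021255.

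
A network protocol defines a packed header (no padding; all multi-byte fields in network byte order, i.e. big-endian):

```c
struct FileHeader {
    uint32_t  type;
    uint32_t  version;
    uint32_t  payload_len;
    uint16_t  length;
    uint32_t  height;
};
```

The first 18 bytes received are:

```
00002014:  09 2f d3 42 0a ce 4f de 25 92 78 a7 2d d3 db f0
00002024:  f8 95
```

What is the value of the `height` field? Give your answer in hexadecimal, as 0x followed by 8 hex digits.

0xDBF0F895

`height` follows `type` (4 B), `version` (4 B), `payload_len` (4 B), `length` (2 B), so it starts at offset 4 + 4 + 4 + 2 = 14 and occupies 4 bytes.
Bytes at offsets 14..17: DB F0 F8 95.
Big-endian stores the most-significant byte at the lowest address.
The bytes are already most-significant first: 0xDBF0F895.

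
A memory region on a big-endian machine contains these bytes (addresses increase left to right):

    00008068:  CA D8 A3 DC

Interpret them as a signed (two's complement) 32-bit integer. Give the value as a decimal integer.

In big-endian order the high byte comes first in memory.
The bytes are already most-significant first: 0xCAD8A3DC.
Top bit is set, so as a signed 32-bit value this is 0xCAD8A3DC − 2^32 = -891771940.

-891771940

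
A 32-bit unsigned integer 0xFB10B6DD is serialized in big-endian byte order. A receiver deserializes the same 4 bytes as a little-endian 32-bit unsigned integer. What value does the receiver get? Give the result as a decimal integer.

Stored big-endian, the bytes at ascending addresses are FB 10 B6 DD.
Read back as little-endian, the first byte is least significant, giving 0xDDB610FB.
0xDDB610FB = 3719696635.

3719696635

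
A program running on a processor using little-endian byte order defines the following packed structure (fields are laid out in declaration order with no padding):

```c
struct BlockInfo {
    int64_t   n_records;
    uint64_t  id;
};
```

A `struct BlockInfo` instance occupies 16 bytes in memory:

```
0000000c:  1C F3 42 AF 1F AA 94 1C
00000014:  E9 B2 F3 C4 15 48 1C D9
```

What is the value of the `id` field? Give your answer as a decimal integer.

15644458463914078953

`id` follows `n_records` (8 bytes), so it starts at byte offset 8 and occupies 8 bytes.
Bytes at offsets 8..15: E9 B2 F3 C4 15 48 1C D9.
Little-endian stores the least-significant byte at the lowest address.
Reassemble most-significant byte first: D9 1C 48 15 C4 F3 B2 E9 → 0xD91C4815C4F3B2E9.
0xD91C4815C4F3B2E9 = 15644458463914078953.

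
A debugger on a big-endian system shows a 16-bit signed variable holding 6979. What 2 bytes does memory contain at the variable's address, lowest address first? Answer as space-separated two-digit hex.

6979 in hexadecimal, padded to 16 bits, is 0x1B43.
Split into bytes (most-significant first): 1B 43.
Big-endian: lowest address holds the most-significant byte.
So the memory order matches the most-significant-first order: 1B 43.

1B 43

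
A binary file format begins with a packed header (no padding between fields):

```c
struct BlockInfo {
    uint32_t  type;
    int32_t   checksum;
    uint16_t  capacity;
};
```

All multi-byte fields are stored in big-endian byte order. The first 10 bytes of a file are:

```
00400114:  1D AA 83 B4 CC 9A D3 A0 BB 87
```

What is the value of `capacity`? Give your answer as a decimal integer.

`capacity` follows `type` (4 B), `checksum` (4 B), so it starts at offset 4 + 4 = 8 and occupies 2 bytes.
Bytes at offsets 8..9: BB 87.
In big-endian order the high byte comes first in memory.
The bytes are already most-significant first: 0xBB87.
0xBB87 = 48007.

48007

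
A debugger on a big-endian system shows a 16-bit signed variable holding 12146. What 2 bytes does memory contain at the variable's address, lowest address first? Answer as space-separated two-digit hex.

2F 72

12146 in hexadecimal, padded to 16 bits, is 0x2F72.
Split into bytes (most-significant first): 2F 72.
Big-endian stores the most-significant byte at the lowest address.
So the memory order matches the most-significant-first order: 2F 72.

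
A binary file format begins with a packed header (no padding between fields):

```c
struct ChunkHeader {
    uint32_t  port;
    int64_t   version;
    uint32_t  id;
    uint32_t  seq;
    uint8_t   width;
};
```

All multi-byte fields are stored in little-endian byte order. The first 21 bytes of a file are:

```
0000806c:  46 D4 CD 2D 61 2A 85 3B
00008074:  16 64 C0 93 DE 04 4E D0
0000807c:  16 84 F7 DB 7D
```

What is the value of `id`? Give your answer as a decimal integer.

`id` follows `port` (4 B), `version` (8 B), so it starts at offset 4 + 8 = 12 and occupies 4 bytes.
Bytes at offsets 12..15: DE 04 4E D0.
In little-endian order the low byte comes first in memory.
Reassemble most-significant byte first: D0 4E 04 DE → 0xD04E04DE.
0xD04E04DE = 3494773982.

3494773982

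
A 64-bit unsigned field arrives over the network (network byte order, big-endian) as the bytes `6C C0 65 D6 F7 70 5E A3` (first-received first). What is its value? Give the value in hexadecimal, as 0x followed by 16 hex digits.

Big-endian: lowest address holds the most-significant byte.
The bytes are already most-significant first: 0x6CC065D6F7705EA3.

0x6CC065D6F7705EA3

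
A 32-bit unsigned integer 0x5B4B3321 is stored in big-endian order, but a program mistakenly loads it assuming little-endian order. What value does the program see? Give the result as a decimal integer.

Stored big-endian, the bytes at ascending addresses are 5B 4B 33 21.
Read back as little-endian, the first byte is least significant, giving 0x21334B5B.
0x21334B5B = 557009755.

557009755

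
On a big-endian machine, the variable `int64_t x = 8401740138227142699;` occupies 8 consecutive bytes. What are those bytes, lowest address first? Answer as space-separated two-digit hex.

74 98 FA 24 32 2B 90 2B

8401740138227142699 in hexadecimal, padded to 64 bits, is 0x7498FA24322B902B.
Split into bytes (most-significant first): 74 98 FA 24 32 2B 90 2B.
Big-endian: lowest address holds the most-significant byte.
So the memory order matches the most-significant-first order: 74 98 FA 24 32 2B 90 2B.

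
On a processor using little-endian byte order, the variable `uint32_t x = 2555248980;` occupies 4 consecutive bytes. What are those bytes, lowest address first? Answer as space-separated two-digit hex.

54 01 4E 98

2555248980 in hexadecimal, padded to 32 bits, is 0x984E0154.
Split into bytes (most-significant first): 98 4E 01 54.
Little-endian stores the least-significant byte at the lowest address.
So at ascending addresses the bytes are 54 01 4E 98.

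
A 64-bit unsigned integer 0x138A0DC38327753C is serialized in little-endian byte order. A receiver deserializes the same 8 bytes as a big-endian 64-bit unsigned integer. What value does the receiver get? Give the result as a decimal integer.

Stored little-endian, the bytes at ascending addresses are 3C 75 27 83 C3 0D 8A 13.
Read back as big-endian, the last byte is least significant, giving 0x3C752783C30D8A13.
0x3C752783C30D8A13 = 4356431661417466387.

4356431661417466387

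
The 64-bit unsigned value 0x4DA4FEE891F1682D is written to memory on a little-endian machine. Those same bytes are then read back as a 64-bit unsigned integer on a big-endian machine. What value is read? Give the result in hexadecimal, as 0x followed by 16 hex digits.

Stored little-endian, the bytes at ascending addresses are 2D 68 F1 91 E8 FE A4 4D.
Read back as big-endian, the last byte is least significant, giving 0x2D68F191E8FEA44D.

0x2D68F191E8FEA44D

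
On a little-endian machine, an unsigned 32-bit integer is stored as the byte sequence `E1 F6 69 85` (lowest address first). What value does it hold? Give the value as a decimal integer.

2238314209

Little-endian stores the least-significant byte at the lowest address.
Reassemble most-significant byte first: 85 69 F6 E1 → 0x8569F6E1.
0x8569F6E1 = 2238314209.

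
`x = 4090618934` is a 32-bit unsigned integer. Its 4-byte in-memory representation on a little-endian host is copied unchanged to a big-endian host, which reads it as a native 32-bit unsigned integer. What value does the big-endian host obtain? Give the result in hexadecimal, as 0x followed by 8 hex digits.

0x36E4D1F3

4090618934 in 32-bit hexadecimal is 0xF3D1E436.
Stored little-endian, the bytes at ascending addresses are 36 E4 D1 F3.
Read back as big-endian, the last byte is least significant, giving 0x36E4D1F3.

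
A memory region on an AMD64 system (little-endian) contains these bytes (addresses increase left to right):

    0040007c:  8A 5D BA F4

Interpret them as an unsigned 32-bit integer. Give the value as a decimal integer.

4105854346

Little-endian: lowest address holds the least-significant byte.
Reassemble most-significant byte first: F4 BA 5D 8A → 0xF4BA5D8A.
0xF4BA5D8A = 4105854346.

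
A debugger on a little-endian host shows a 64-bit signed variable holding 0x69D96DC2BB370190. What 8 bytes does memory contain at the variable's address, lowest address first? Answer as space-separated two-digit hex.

90 01 37 BB C2 6D D9 69

Split into bytes (most-significant first): 69 D9 6D C2 BB 37 01 90.
Little-endian: lowest address holds the least-significant byte.
So at ascending addresses the bytes are 90 01 37 BB C2 6D D9 69.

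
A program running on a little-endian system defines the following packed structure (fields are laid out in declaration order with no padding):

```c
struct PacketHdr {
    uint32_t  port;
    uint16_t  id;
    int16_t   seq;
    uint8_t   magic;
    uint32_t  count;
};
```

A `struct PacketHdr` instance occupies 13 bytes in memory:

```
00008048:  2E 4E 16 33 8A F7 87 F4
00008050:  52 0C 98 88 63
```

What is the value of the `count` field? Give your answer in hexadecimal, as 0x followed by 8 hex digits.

`count` follows `port` (4 B), `id` (2 B), `seq` (2 B), `magic` (1 B), so it starts at offset 4 + 2 + 2 + 1 = 9 and occupies 4 bytes.
Bytes at offsets 9..12: 0C 98 88 63.
In little-endian order the low byte comes first in memory.
Reassemble most-significant byte first: 63 88 98 0C → 0x6388980C.

0x6388980C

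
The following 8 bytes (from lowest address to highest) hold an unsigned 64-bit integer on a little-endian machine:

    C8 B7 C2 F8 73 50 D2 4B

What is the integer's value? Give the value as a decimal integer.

Little-endian stores the least-significant byte at the lowest address.
Reassemble most-significant byte first: 4B D2 50 73 F8 C2 B7 C8 → 0x4BD25073F8C2B7C8.
0x4BD25073F8C2B7C8 = 5463517756978804680.

5463517756978804680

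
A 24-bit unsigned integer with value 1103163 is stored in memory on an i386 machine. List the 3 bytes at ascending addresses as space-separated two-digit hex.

1103163 in hexadecimal, padded to 24 bits, is 0x10D53B.
Split into bytes (most-significant first): 10 D5 3B.
Little-endian stores the least-significant byte at the lowest address.
So at ascending addresses the bytes are 3B D5 10.

3B D5 10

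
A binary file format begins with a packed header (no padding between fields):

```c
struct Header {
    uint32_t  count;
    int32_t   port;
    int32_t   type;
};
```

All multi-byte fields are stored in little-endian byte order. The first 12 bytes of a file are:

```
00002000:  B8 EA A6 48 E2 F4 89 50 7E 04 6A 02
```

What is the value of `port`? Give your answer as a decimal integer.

`port` follows `count` (4 bytes), so it starts at byte offset 4 and occupies 4 bytes.
Bytes at offsets 4..7: E2 F4 89 50.
Little-endian: lowest address holds the least-significant byte.
Reassemble most-significant byte first: 50 89 F4 E2 → 0x5089F4E2.
0x5089F4E2 = 1351218402.

1351218402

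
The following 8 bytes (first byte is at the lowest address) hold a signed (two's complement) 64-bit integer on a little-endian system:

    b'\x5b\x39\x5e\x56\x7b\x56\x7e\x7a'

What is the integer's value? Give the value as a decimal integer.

8826587407422732635

In little-endian order the low byte comes first in memory.
Reassemble most-significant byte first: 7A 7E 56 7B 56 5E 39 5B → 0x7A7E567B565E395B.
0x7A7E567B565E395B = 8826587407422732635.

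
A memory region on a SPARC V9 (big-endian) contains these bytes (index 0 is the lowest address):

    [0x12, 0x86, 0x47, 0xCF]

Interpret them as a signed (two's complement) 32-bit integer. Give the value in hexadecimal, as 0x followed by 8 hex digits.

0x128647CF

Big-endian stores the most-significant byte at the lowest address.
The bytes are already most-significant first: 0x128647CF.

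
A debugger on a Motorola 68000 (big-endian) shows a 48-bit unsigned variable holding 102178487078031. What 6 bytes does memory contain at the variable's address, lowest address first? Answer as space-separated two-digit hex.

5C EE 48 6D 0C 8F

102178487078031 in hexadecimal, padded to 48 bits, is 0x5CEE486D0C8F.
Split into bytes (most-significant first): 5C EE 48 6D 0C 8F.
Big-endian: lowest address holds the most-significant byte.
So the memory order matches the most-significant-first order: 5C EE 48 6D 0C 8F.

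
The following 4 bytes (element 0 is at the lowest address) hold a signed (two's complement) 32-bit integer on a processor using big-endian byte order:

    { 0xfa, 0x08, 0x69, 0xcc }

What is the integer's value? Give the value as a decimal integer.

Big-endian stores the most-significant byte at the lowest address.
The bytes are already most-significant first: 0xFA0869CC.
Top bit is set, so as a signed 32-bit value this is 0xFA0869CC − 2^32 = -100111924.

-100111924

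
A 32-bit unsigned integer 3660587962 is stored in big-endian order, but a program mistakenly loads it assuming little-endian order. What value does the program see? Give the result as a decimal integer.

3660587962 in 32-bit hexadecimal is 0xDA3023BA.
Stored big-endian, the bytes at ascending addresses are DA 30 23 BA.
Read back as little-endian, the first byte is least significant, giving 0xBA2330DA.
0xBA2330DA = 3122868442.

3122868442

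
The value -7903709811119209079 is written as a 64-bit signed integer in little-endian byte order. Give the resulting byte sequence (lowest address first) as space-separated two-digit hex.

Two's complement of -7903709811119209079 in 64 bits: 7903709811119209079 = 0x6DAF9E329387BA77; invert → 0x925061CD6C784588; add 1 → 0x925061CD6C784589.
Split into bytes (most-significant first): 92 50 61 CD 6C 78 45 89.
Little-endian: lowest address holds the least-significant byte.
So at ascending addresses the bytes are 89 45 78 6C CD 61 50 92.

89 45 78 6C CD 61 50 92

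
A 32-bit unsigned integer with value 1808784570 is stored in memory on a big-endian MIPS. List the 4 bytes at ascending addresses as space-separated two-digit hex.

1808784570 in hexadecimal, padded to 32 bits, is 0x6BCFDCBA.
Split into bytes (most-significant first): 6B CF DC BA.
Big-endian stores the most-significant byte at the lowest address.
So the memory order matches the most-significant-first order: 6B CF DC BA.

6B CF DC BA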